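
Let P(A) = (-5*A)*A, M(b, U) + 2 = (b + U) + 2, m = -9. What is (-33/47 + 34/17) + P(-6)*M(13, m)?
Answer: -33779/47 ≈ -718.70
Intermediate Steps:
M(b, U) = U + b (M(b, U) = -2 + ((b + U) + 2) = -2 + ((U + b) + 2) = -2 + (2 + U + b) = U + b)
P(A) = -5*A**2
(-33/47 + 34/17) + P(-6)*M(13, m) = (-33/47 + 34/17) + (-5*(-6)**2)*(-9 + 13) = (-33*1/47 + 34*(1/17)) - 5*36*4 = (-33/47 + 2) - 180*4 = 61/47 - 720 = -33779/47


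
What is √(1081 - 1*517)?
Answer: 2*√141 ≈ 23.749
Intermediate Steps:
√(1081 - 1*517) = √(1081 - 517) = √564 = 2*√141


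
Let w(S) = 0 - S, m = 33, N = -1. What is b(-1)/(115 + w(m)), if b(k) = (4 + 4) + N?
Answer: 7/82 ≈ 0.085366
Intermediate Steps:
w(S) = -S
b(k) = 7 (b(k) = (4 + 4) - 1 = 8 - 1 = 7)
b(-1)/(115 + w(m)) = 7/(115 - 1*33) = 7/(115 - 33) = 7/82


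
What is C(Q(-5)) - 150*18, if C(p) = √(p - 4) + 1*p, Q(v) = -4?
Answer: -2704 + 2*I*√2 ≈ -2704.0 + 2.8284*I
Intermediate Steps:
C(p) = p + √(-4 + p) (C(p) = √(-4 + p) + p = p + √(-4 + p))
C(Q(-5)) - 150*18 = (-4 + √(-4 - 4)) - 150*18 = (-4 + √(-8)) - 2700 = (-4 + 2*I*√2) - 2700 = -2704 + 2*I*√2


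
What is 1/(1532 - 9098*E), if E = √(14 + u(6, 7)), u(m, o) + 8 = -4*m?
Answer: 383/373067974 + 13647*I*√2/746135948 ≈ 1.0266e-6 + 2.5866e-5*I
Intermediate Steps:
u(m, o) = -8 - 4*m
E = 3*I*√2 (E = √(14 + (-8 - 4*6)) = √(14 + (-8 - 24)) = √(14 - 32) = √(-18) = 3*I*√2 ≈ 4.2426*I)
1/(1532 - 9098*E) = 1/(1532 - 27294*I*√2)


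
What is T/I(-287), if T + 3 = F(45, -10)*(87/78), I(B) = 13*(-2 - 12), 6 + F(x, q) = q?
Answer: 271/2366 ≈ 0.11454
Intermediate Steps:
F(x, q) = -6 + q
I(B) = -182 (I(B) = 13*(-14) = -182)
T = -271/13 (T = -3 + (-6 - 10)*(87/78) = -3 - 1392/78 = -3 - 16*29/26 = -3 - 232/13 = -271/13 ≈ -20.846)
T/I(-287) = -271/13/(-182) = -271/13*(-1/182) = 271/2366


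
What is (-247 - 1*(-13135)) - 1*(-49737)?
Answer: 62625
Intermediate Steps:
(-247 - 1*(-13135)) - 1*(-49737) = (-247 + 13135) + 49737 = 12888 + 49737 = 62625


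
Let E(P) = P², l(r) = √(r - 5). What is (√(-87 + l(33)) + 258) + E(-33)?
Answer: 1347 + √(-87 + 2*√7) ≈ 1347.0 + 9.0393*I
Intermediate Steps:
l(r) = √(-5 + r)
(√(-87 + l(33)) + 258) + E(-33) = (√(-87 + √(-5 + 33)) + 258) + (-33)² = (√(-87 + √28) + 258) + 1089 = (√(-87 + 2*√7) + 258) + 1089 = (258 + √(-87 + 2*√7)) + 1089 = 1347 + √(-87 + 2*√7)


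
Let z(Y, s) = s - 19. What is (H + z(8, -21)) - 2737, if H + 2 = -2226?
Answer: -5005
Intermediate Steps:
H = -2228 (H = -2 - 2226 = -2228)
z(Y, s) = -19 + s
(H + z(8, -21)) - 2737 = (-2228 + (-19 - 21)) - 2737 = (-2228 - 40) - 2737 = -2268 - 2737 = -5005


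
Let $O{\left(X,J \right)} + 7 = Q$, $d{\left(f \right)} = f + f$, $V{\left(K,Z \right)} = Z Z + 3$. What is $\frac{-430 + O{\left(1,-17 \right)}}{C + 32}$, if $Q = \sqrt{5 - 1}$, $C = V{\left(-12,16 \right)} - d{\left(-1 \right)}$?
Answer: $- \frac{435}{293} \approx -1.4846$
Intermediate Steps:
$V{\left(K,Z \right)} = 3 + Z^{2}$ ($V{\left(K,Z \right)} = Z^{2} + 3 = 3 + Z^{2}$)
$d{\left(f \right)} = 2 f$
$C = 261$ ($C = \left(3 + 16^{2}\right) - 2 \left(-1\right) = \left(3 + 256\right) - -2 = 259 + 2 = 261$)
$Q = 2$ ($Q = \sqrt{4} = 2$)
$O{\left(X,J \right)} = -5$ ($O{\left(X,J \right)} = -7 + 2 = -5$)
$\frac{-430 + O{\left(1,-17 \right)}}{C + 32} = \frac{-430 - 5}{261 + 32} = - \frac{435}{293}$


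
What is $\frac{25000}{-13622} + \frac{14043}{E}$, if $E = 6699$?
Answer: $\frac{567113}{2172709} \approx 0.26102$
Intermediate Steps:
$\frac{25000}{-13622} + \frac{14043}{E} = \frac{25000}{-13622} + \frac{14043}{6699} = 25000 \left(- \frac{1}{13622}\right) + 14043 \cdot \frac{1}{6699} = - \frac{12500}{6811} + \frac{4681}{2233} = \frac{567113}{2172709}$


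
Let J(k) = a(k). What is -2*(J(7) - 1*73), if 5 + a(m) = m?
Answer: 142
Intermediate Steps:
a(m) = -5 + m
J(k) = -5 + k
-2*(J(7) - 1*73) = -2*((-5 + 7) - 1*73) = -2*(2 - 73) = -2*(-71) = 142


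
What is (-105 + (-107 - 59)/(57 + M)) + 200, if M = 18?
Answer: 6959/75 ≈ 92.787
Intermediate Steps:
(-105 + (-107 - 59)/(57 + M)) + 200 = (-105 + (-107 - 59)/(57 + 18)) + 200 = (-105 - 166/75) + 200 = -8041/75 + 200 = 6959/75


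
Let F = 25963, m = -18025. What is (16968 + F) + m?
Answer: 24906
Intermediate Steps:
(16968 + F) + m = (16968 + 25963) - 18025 = 42931 - 18025 = 24906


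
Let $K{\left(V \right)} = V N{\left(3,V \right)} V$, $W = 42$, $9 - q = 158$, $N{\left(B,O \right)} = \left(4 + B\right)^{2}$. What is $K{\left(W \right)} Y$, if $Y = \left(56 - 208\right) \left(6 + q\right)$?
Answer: $1878772896$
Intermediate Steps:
$q = -149$ ($q = 9 - 158 = -149$)
$K{\left(V \right)} = 49 V^{2}$ ($K{\left(V \right)} = V \left(4 + 3\right)^{2} V = V 7^{2} V = V 49 V = 49 V V = 49 V^{2}$)
$Y = 21736$ ($Y = \left(56 - 208\right) \left(6 - 149\right) = \left(-152\right) \left(-143\right) = 21736$)
$K{\left(W \right)} Y = 49 \cdot 42^{2} \cdot 21736 = 49 \cdot 1764 \cdot 21736 = 86436 \cdot 21736 = 1878772896$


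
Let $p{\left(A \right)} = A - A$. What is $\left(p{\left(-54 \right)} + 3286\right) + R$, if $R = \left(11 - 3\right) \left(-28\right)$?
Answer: $3062$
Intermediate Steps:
$p{\left(A \right)} = 0$
$R = -224$ ($R = 8 \left(-28\right) = -224$)
$\left(p{\left(-54 \right)} + 3286\right) + R = \left(0 + 3286\right) - 224 = 3286 - 224 = 3062$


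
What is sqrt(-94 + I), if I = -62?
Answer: 2*I*sqrt(39) ≈ 12.49*I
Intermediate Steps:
sqrt(-94 + I) = sqrt(-94 - 62) = sqrt(-156) = 2*I*sqrt(39)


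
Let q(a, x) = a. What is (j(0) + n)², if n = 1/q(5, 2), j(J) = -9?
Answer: 1936/25 ≈ 77.440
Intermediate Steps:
n = ⅕ (n = 1/5 = ⅕ ≈ 0.20000)
(j(0) + n)² = (-9 + ⅕)² = (-44/5)² = 1936/25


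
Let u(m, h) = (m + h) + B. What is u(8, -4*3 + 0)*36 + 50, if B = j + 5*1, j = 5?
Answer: 266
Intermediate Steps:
B = 10 (B = 5 + 5*1 = 5 + 5 = 10)
u(m, h) = 10 + h + m (u(m, h) = (m + h) + 10 = (h + m) + 10 = 10 + h + m)
u(8, -4*3 + 0)*36 + 50 = (10 + (-4*3 + 0) + 8)*36 + 50 = (10 + (-12 + 0) + 8)*36 + 50 = (10 - 12 + 8)*36 + 50 = 6*36 + 50 = 216 + 50 = 266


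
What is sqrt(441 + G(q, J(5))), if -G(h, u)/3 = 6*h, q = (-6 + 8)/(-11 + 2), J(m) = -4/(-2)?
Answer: sqrt(445) ≈ 21.095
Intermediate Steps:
J(m) = 2 (J(m) = -4*(-1/2) = 2)
q = -2/9 (q = 2/(-9) = 2*(-1/9) = -2/9 ≈ -0.22222)
G(h, u) = -18*h
sqrt(441 + G(q, J(5))) = sqrt(441 - 18*(-2/9)) = sqrt(441 + 4) = sqrt(445)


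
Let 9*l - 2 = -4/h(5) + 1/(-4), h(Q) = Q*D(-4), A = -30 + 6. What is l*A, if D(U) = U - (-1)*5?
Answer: -38/15 ≈ -2.5333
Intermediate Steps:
D(U) = 5 + U (D(U) = U - 1*(-5) = U + 5 = 5 + U)
A = -24
h(Q) = Q (h(Q) = Q*(5 - 4) = Q*1 = Q)
l = 19/180 (l = 2/9 + (-4/5 + 1/(-4))/9 = 2/9 + (-4*⅕ + 1*(-¼))/9 = 2/9 + (-⅘ - ¼)/9 = 2/9 + (⅑)*(-21/20) = 2/9 - 7/60 = 19/180 ≈ 0.10556)
l*A = (19/180)*(-24) = -38/15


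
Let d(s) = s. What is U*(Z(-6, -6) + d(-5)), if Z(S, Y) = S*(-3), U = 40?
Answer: 520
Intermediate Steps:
Z(S, Y) = -3*S
U*(Z(-6, -6) + d(-5)) = 40*(-3*(-6) - 5) = 40*(18 - 5) = 40*13 = 520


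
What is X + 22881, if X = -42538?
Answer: -19657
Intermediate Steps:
X + 22881 = -42538 + 22881 = -19657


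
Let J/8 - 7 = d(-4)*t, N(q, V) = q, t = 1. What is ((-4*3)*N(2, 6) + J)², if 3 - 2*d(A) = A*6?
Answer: 19600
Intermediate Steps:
d(A) = 3/2 - 3*A (d(A) = 3/2 - A*6/2 = 3/2 - 3*A)
J = 164 (J = 56 + 8*((3/2 - 3*(-4))*1) = 56 + 8*((3/2 + 12)*1) = 56 + 8*((27/2)*1) = 56 + 8*(27/2) = 56 + 108 = 164)
((-4*3)*N(2, 6) + J)² = (-4*3*2 + 164)² = (-12*2 + 164)² = (-24 + 164)² = 140² = 19600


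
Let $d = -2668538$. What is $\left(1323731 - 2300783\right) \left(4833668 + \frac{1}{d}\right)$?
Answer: $- \frac{6301412230706767458}{1334269} \approx -4.7227 \cdot 10^{12}$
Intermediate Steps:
$\left(1323731 - 2300783\right) \left(4833668 + \frac{1}{d}\right) = \left(1323731 - 2300783\right) \left(4833668 + \frac{1}{-2668538}\right) = - 977052 \left(4833668 - \frac{1}{2668538}\right) = \left(-977052\right) \frac{12898826737383}{2668538} = - \frac{6301412230706767458}{1334269}$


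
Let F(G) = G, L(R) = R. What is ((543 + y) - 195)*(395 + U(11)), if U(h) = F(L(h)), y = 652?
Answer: 406000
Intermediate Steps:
U(h) = h
((543 + y) - 195)*(395 + U(11)) = ((543 + 652) - 195)*(395 + 11) = (1195 - 195)*406 = 1000*406 = 406000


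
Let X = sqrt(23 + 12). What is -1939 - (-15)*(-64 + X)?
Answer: -2899 + 15*sqrt(35) ≈ -2810.3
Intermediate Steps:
X = sqrt(35) ≈ 5.9161
-1939 - (-15)*(-64 + X) = -1939 - (-15)*(-64 + sqrt(35)) = -1939 - (960 - 15*sqrt(35)) = -1939 + (-960 + 15*sqrt(35)) = -2899 + 15*sqrt(35)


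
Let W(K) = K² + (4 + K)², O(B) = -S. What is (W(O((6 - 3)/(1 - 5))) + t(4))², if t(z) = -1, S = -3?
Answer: 3249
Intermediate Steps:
O(B) = 3 (O(B) = -1*(-3) = 3)
(W(O((6 - 3)/(1 - 5))) + t(4))² = ((3² + (4 + 3)²) - 1)² = ((9 + 7²) - 1)² = ((9 + 49) - 1)² = (58 - 1)² = 57² = 3249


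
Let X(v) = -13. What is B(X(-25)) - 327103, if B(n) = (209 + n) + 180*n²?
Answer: -296487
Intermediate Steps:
B(n) = 209 + n + 180*n²
B(X(-25)) - 327103 = (209 - 13 + 180*(-13)²) - 327103 = (209 - 13 + 180*169) - 327103 = (209 - 13 + 30420) - 327103 = 30616 - 327103 = -296487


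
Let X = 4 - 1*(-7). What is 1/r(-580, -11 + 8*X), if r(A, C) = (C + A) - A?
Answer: 1/77 ≈ 0.012987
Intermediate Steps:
X = 11 (X = 4 + 7 = 11)
r(A, C) = C (r(A, C) = (A + C) - A = C)
1/r(-580, -11 + 8*X) = 1/(-11 + 8*11) = 1/(-11 + 88) = 1/77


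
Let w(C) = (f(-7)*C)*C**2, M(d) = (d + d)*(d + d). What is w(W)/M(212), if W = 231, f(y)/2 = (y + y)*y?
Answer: 603993159/44944 ≈ 13439.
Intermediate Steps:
M(d) = 4*d**2 (M(d) = (2*d)*(2*d) = 4*d**2)
f(y) = 4*y**2 (f(y) = 2*((y + y)*y) = 2*((2*y)*y) = 2*(2*y**2) = 4*y**2)
w(C) = 196*C**3 (w(C) = ((4*(-7)**2)*C)*C**2 = ((4*49)*C)*C**2 = (196*C)*C**2 = 196*C**3)
w(W)/M(212) = (196*231**3)/((4*212**2)) = (196*12326391)/((4*44944)) = 2415972636/179776 = 2415972636*(1/179776) = 603993159/44944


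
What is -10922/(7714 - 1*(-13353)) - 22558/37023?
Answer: -879594592/779963541 ≈ -1.1277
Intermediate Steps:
-10922/(7714 - 1*(-13353)) - 22558/37023 = -10922/(7714 + 13353) - 22558*1/37023 = -10922/21067 - 22558/37023 = -879594592/779963541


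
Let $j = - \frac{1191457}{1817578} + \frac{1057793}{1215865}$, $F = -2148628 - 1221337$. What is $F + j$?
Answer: $- \frac{1063912072735265143}{315704210710} \approx -3.37 \cdot 10^{6}$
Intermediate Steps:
$F = -3369965$
$j = \frac{67710060007}{315704210710}$ ($j = \left(-1191457\right) \frac{1}{1817578} + 1057793 \cdot \frac{1}{1215865} = - \frac{1191457}{1817578} + \frac{1057793}{1215865} = \frac{67710060007}{315704210710} \approx 0.21447$)
$F + j = -3369965 + \frac{67710060007}{315704210710} = - \frac{1063912072735265143}{315704210710}$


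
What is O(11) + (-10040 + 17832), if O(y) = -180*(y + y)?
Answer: 3832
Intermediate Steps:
O(y) = -360*y
O(11) + (-10040 + 17832) = -360*11 + (-10040 + 17832) = -3960 + 7792 = 3832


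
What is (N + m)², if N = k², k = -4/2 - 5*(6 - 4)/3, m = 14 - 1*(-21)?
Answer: 326041/81 ≈ 4025.2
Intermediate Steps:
m = 35 (m = 14 + 21 = 35)
k = -16/3 (k = -4*½ - 5*2*(⅓) = -2 - 10*⅓ = -2 - 10/3 = -16/3 ≈ -5.3333)
N = 256/9 (N = (-16/3)² = 256/9 ≈ 28.444)
(N + m)² = (256/9 + 35)² = (571/9)² = 326041/81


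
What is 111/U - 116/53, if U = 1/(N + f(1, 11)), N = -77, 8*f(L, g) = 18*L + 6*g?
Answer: -782671/106 ≈ -7383.7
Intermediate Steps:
f(L, g) = 3*g/4 + 9*L/4 (f(L, g) = (18*L + 6*g)/8 = (6*g + 18*L)/8 = 3*g/4 + 9*L/4)
U = -2/133 (U = 1/(-77 + ((3/4)*11 + (9/4)*1)) = 1/(-77 + (33/4 + 9/4)) = 1/(-77 + 21/2) = 1/(-133/2) = -2/133 ≈ -0.015038)
111/U - 116/53 = 111/(-2/133) - 116/53 = 111*(-133/2) - 116*1/53 = -14763/2 - 116/53 = -782671/106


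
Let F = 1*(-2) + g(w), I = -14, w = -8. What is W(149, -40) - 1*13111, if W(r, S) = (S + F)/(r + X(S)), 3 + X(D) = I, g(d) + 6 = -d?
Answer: -432673/33 ≈ -13111.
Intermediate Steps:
g(d) = -6 - d
X(D) = -17 (X(D) = -3 - 14 = -17)
F = 0 (F = 1*(-2) + (-6 - 1*(-8)) = -2 + (-6 + 8) = -2 + 2 = 0)
W(r, S) = S/(-17 + r) (W(r, S) = (S + 0)/(r - 17) = S/(-17 + r))
W(149, -40) - 1*13111 = -40/(-17 + 149) - 1*13111 = -40/132 - 13111 = -40*1/132 - 13111 = -10/33 - 13111 = -432673/33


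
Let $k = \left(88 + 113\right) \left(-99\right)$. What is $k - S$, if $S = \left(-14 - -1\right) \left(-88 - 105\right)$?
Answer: $-22408$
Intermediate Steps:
$k = -19899$ ($k = 201 \left(-99\right) = -19899$)
$S = 2509$ ($S = \left(-14 + 1\right) \left(-193\right) = \left(-13\right) \left(-193\right) = 2509$)
$k - S = -19899 - 2509 = -22408$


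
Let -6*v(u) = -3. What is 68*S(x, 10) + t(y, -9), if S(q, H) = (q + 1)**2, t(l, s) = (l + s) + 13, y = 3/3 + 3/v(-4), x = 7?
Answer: 4363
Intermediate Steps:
v(u) = 1/2 (v(u) = -1/6*(-3) = 1/2)
y = 7 (y = 3/3 + 3/(1/2) = 3*(1/3) + 3*2 = 1 + 6 = 7)
t(l, s) = 13 + l + s
S(q, H) = (1 + q)**2
68*S(x, 10) + t(y, -9) = 68*(1 + 7)**2 + (13 + 7 - 9) = 68*8**2 + 11 = 68*64 + 11 = 4352 + 11 = 4363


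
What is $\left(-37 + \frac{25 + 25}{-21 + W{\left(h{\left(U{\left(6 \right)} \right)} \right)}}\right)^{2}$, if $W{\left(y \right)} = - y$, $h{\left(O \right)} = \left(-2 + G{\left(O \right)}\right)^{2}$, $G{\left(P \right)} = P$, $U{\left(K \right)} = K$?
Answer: $\frac{2013561}{1369} \approx 1470.8$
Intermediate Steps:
$h{\left(O \right)} = \left(-2 + O\right)^{2}$
$\left(-37 + \frac{25 + 25}{-21 + W{\left(h{\left(U{\left(6 \right)} \right)} \right)}}\right)^{2} = \left(-37 + \frac{25 + 25}{-21 - \left(-2 + 6\right)^{2}}\right)^{2} = \left(-37 + \frac{50}{-21 - 4^{2}}\right)^{2} = \left(-37 + \frac{50}{-21 - 16}\right)^{2} = \left(-37 + \frac{50}{-37}\right)^{2} = \left(-37 + 50 \left(- \frac{1}{37}\right)\right)^{2} = \left(-37 - \frac{50}{37}\right)^{2} = \left(- \frac{1419}{37}\right)^{2} = \frac{2013561}{1369}$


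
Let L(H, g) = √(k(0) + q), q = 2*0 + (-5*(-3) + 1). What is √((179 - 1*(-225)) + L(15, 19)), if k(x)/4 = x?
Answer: 2*√102 ≈ 20.199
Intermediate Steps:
q = 16 (q = 0 + (15 + 1) = 0 + 16 = 16)
k(x) = 4*x
L(H, g) = 4 (L(H, g) = √(4*0 + 16) = √(0 + 16) = √16 = 4)
√((179 - 1*(-225)) + L(15, 19)) = √((179 - 1*(-225)) + 4) = √((179 + 225) + 4) = √(404 + 4) = √408 = 2*√102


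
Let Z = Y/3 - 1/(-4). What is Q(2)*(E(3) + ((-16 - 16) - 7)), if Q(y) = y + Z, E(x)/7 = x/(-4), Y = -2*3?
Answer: -177/16 ≈ -11.063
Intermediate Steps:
Y = -6
Z = -7/4 (Z = -6/3 - 1/(-4) = -6*1/3 - 1*(-1/4) = -2 + 1/4 = -7/4 ≈ -1.7500)
E(x) = -7*x/4 (E(x) = 7*(x/(-4)) = 7*(x*(-1/4)) = 7*(-x/4) = -7*x/4)
Q(y) = -7/4 + y (Q(y) = y - 7/4 = -7/4 + y)
Q(2)*(E(3) + ((-16 - 16) - 7)) = (-7/4 + 2)*(-7/4*3 + ((-16 - 16) - 7)) = (-21/4 + (-32 - 7))/4 = (-21/4 - 39)/4 = (1/4)*(-177/4) = -177/16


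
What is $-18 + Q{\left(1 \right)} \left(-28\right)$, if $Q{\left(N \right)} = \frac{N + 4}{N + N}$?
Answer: $-88$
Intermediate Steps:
$Q{\left(N \right)} = \frac{4 + N}{2 N}$
$-18 + Q{\left(1 \right)} \left(-28\right) = -18 + \frac{4 + 1}{2 \cdot 1} \left(-28\right) = -18 + \frac{1}{2} \cdot 1 \cdot 5 \left(-28\right) = -18 + \frac{5}{2} \left(-28\right) = -18 - 70 = -88$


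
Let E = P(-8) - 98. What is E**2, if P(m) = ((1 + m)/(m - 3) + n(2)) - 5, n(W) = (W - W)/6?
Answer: 1267876/121 ≈ 10478.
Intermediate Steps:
n(W) = 0 (n(W) = 0*(1/6) = 0)
P(m) = -5 + (1 + m)/(-3 + m) (P(m) = ((1 + m)/(m - 3) + 0) - 5 = ((1 + m)/(-3 + m) + 0) - 5 = (1 + m)/(-3 + m) - 5 = -5 + (1 + m)/(-3 + m))
E = -1126/11 (E = 4*(4 - 1*(-8))/(-3 - 8) - 98 = 4*(4 + 8)/(-11) - 98 = 4*(-1/11)*12 - 98 = -48/11 - 98 = -1126/11 ≈ -102.36)
E**2 = (-1126/11)**2 = 1267876/121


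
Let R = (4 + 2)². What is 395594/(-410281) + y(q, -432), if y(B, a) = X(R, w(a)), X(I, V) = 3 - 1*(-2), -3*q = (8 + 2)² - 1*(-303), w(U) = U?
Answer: 1655811/410281 ≈ 4.0358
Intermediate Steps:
q = -403/3 (q = -((8 + 2)² - 1*(-303))/3 = -(10² + 303)/3 = -(100 + 303)/3 = -⅓*403 = -403/3 ≈ -134.33)
R = 36 (R = 6² = 36)
X(I, V) = 5 (X(I, V) = 3 + 2 = 5)
y(B, a) = 5
395594/(-410281) + y(q, -432) = 395594/(-410281) + 5 = 395594*(-1/410281) + 5 = -395594/410281 + 5 = 1655811/410281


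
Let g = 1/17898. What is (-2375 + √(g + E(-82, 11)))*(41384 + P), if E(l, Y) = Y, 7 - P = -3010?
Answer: -105452375 + 44401*√3523740342/17898 ≈ -1.0531e+8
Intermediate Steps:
P = 3017 (P = 7 - 1*(-3010) = 7 + 3010 = 3017)
g = 1/17898 ≈ 5.5872e-5
(-2375 + √(g + E(-82, 11)))*(41384 + P) = (-2375 + √(1/17898 + 11))*(41384 + 3017) = (-2375 + √(196879/17898))*44401 = (-2375 + √3523740342/17898)*44401 = -105452375 + 44401*√3523740342/17898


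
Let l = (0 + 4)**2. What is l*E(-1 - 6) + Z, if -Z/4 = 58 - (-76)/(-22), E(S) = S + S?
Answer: -4864/11 ≈ -442.18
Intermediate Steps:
E(S) = 2*S
l = 16 (l = 4**2 = 16)
Z = -2400/11 (Z = -4*(58 - (-76)/(-22)) = -4*(58 - (-76)*(-1)/22) = -4*(58 - 1*38/11) = -4*(58 - 38/11) = -4*600/11 = -2400/11 ≈ -218.18)
l*E(-1 - 6) + Z = 16*(2*(-1 - 6)) - 2400/11 = 16*(2*(-7)) - 2400/11 = 16*(-14) - 2400/11 = -224 - 2400/11 = -4864/11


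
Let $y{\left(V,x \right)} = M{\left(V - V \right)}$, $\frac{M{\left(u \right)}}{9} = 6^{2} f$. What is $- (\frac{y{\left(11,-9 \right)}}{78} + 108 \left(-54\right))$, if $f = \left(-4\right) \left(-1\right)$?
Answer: $\frac{75600}{13} \approx 5815.4$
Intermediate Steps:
$f = 4$
$M{\left(u \right)} = 1296$ ($M{\left(u \right)} = 9 \cdot 6^{2} \cdot 4 = 9 \cdot 36 \cdot 4 = 9 \cdot 144 = 1296$)
$y{\left(V,x \right)} = 1296$
$- (\frac{y{\left(11,-9 \right)}}{78} + 108 \left(-54\right)) = - (\frac{1296}{78} + 108 \left(-54\right)) = - (1296 \cdot \frac{1}{78} - 5832) = - (\frac{216}{13} - 5832) = \left(-1\right) \left(- \frac{75600}{13}\right) = \frac{75600}{13}$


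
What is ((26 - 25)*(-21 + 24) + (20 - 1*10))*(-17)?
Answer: -221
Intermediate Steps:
((26 - 25)*(-21 + 24) + (20 - 1*10))*(-17) = (1*3 + (20 - 10))*(-17) = (3 + 10)*(-17) = 13*(-17) = -221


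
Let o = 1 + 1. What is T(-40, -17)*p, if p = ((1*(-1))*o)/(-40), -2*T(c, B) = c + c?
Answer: 2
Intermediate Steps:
T(c, B) = -c (T(c, B) = -(c + c)/2 = -c)
o = 2
p = 1/20 (p = ((1*(-1))*2)/(-40) = -1*2*(-1/40) = -2*(-1/40) = 1/20 ≈ 0.050000)
T(-40, -17)*p = -1*(-40)*(1/20) = 40*(1/20) = 2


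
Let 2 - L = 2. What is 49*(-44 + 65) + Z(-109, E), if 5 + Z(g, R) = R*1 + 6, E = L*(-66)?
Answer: 1030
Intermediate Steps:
L = 0 (L = 2 - 1*2 = 2 - 2 = 0)
E = 0 (E = 0*(-66) = 0)
Z(g, R) = 1 + R (Z(g, R) = -5 + (R*1 + 6) = -5 + (R + 6) = -5 + (6 + R) = 1 + R)
49*(-44 + 65) + Z(-109, E) = 49*(-44 + 65) + (1 + 0) = 49*21 + 1 = 1029 + 1 = 1030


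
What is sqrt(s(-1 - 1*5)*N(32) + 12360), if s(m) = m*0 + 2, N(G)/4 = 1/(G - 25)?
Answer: 208*sqrt(14)/7 ≈ 111.18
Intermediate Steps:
N(G) = 4/(-25 + G) (N(G) = 4/(G - 25) = 4/(-25 + G))
s(m) = 2 (s(m) = 0 + 2 = 2)
sqrt(s(-1 - 1*5)*N(32) + 12360) = sqrt(2*(4/(-25 + 32)) + 12360) = sqrt(2*(4/7) + 12360) = sqrt(8/7 + 12360) = sqrt(86528/7) = 208*sqrt(14)/7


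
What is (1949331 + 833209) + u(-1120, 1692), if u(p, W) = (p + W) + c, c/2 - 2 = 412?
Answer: 2783940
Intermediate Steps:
c = 828 (c = 4 + 2*412 = 4 + 824 = 828)
u(p, W) = 828 + W + p (u(p, W) = (p + W) + 828 = (W + p) + 828 = 828 + W + p)
(1949331 + 833209) + u(-1120, 1692) = (1949331 + 833209) + (828 + 1692 - 1120) = 2782540 + 1400 = 2783940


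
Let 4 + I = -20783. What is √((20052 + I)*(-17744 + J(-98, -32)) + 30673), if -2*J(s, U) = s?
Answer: √13036498 ≈ 3610.6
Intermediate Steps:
I = -20787 (I = -4 - 20783 = -20787)
J(s, U) = -s/2
√((20052 + I)*(-17744 + J(-98, -32)) + 30673) = √((20052 - 20787)*(-17744 - ½*(-98)) + 30673) = √(-735*(-17744 + 49) + 30673) = √(-735*(-17695) + 30673) = √(13005825 + 30673) = √13036498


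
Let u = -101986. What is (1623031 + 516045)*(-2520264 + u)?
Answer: -5609192041000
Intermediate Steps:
(1623031 + 516045)*(-2520264 + u) = (1623031 + 516045)*(-2520264 - 101986) = 2139076*(-2622250) = -5609192041000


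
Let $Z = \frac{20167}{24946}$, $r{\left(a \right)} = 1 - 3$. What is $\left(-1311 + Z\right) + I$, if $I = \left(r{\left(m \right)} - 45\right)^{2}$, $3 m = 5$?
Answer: $\frac{22421675}{24946} \approx 898.81$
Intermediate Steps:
$m = \frac{5}{3}$ ($m = \frac{1}{3} \cdot 5 = \frac{5}{3} \approx 1.6667$)
$r{\left(a \right)} = -2$ ($r{\left(a \right)} = 1 - 3 = -2$)
$Z = \frac{20167}{24946}$ ($Z = 20167 \cdot \frac{1}{24946} = \frac{20167}{24946} \approx 0.80843$)
$I = 2209$ ($I = \left(-2 - 45\right)^{2} = \left(-47\right)^{2} = 2209$)
$\left(-1311 + Z\right) + I = \left(-1311 + \frac{20167}{24946}\right) + 2209 = - \frac{32684039}{24946} + 2209 = \frac{22421675}{24946}$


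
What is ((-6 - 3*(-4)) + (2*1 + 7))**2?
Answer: 225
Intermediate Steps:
((-6 - 3*(-4)) + (2*1 + 7))**2 = ((-6 + 12) + (2 + 7))**2 = (6 + 9)**2 = 15**2 = 225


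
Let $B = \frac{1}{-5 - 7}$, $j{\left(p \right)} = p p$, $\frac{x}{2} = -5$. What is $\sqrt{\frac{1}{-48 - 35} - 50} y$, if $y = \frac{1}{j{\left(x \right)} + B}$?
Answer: $\frac{12 i \sqrt{344533}}{99517} \approx 0.070778 i$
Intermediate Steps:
$x = -10$ ($x = 2 \left(-5\right) = -10$)
$j{\left(p \right)} = p^{2}$
$B = - \frac{1}{12}$ ($B = \frac{1}{-12} = - \frac{1}{12} \approx -0.083333$)
$y = \frac{12}{1199}$ ($y = \frac{1}{\left(-10\right)^{2} - \frac{1}{12}} = \frac{1}{100 - \frac{1}{12}} = \frac{1}{\frac{1199}{12}} = \frac{12}{1199} \approx 0.010008$)
$\sqrt{\frac{1}{-48 - 35} - 50} y = \sqrt{\frac{1}{-48 - 35} - 50} \cdot \frac{12}{1199} = \sqrt{\frac{1}{-83} - 50} \cdot \frac{12}{1199} = \sqrt{- \frac{1}{83} - 50} \cdot \frac{12}{1199} = \sqrt{- \frac{4151}{83}} \cdot \frac{12}{1199} = \frac{i \sqrt{344533}}{83} \cdot \frac{12}{1199} = \frac{12 i \sqrt{344533}}{99517}$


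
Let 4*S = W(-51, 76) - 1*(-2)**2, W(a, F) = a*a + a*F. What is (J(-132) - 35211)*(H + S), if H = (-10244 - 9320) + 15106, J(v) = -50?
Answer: 673872971/4 ≈ 1.6847e+8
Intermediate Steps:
W(a, F) = a**2 + F*a
H = -4458 (H = -19564 + 15106 = -4458)
S = -1279/4 (S = (-51*(76 - 51) - 1*(-2)**2)/4 = (-51*25 - 1*4)/4 = (-1275 - 4)/4 = (1/4)*(-1279) = -1279/4 ≈ -319.75)
(J(-132) - 35211)*(H + S) = (-50 - 35211)*(-4458 - 1279/4) = -35261*(-19111/4) = 673872971/4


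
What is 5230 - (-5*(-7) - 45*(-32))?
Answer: 3755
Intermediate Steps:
5230 - (-5*(-7) - 45*(-32)) = 5230 - (35 + 1440) = 5230 - 1*1475 = 5230 - 1475 = 3755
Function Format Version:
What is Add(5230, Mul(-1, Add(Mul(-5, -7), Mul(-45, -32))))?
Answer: 3755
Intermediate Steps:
Add(5230, Mul(-1, Add(Mul(-5, -7), Mul(-45, -32)))) = Add(5230, Mul(-1, Add(35, 1440))) = Add(5230, Mul(-1, 1475)) = Add(5230, -1475) = 3755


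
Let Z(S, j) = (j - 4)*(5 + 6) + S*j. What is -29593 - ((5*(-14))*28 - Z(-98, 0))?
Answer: -27677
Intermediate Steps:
Z(S, j) = -44 + 11*j + S*j (Z(S, j) = (-4 + j)*11 + S*j = (-44 + 11*j) + S*j = -44 + 11*j + S*j)
-29593 - ((5*(-14))*28 - Z(-98, 0)) = -29593 - ((5*(-14))*28 - (-44 + 11*0 - 98*0)) = -29593 - (-70*28 - (-44 + 0 + 0)) = -29593 - (-1960 - 1*(-44)) = -29593 - (-1960 + 44) = -29593 - 1*(-1916) = -29593 + 1916 = -27677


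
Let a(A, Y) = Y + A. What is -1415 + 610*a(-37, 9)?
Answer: -18495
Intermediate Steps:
a(A, Y) = A + Y
-1415 + 610*a(-37, 9) = -1415 + 610*(-37 + 9) = -1415 + 610*(-28) = -1415 - 17080 = -18495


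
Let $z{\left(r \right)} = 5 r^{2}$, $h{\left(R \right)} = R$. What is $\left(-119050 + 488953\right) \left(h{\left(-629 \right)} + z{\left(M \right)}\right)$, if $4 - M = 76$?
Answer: $9355216773$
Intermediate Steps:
$M = -72$ ($M = 4 - 76 = -72$)
$\left(-119050 + 488953\right) \left(h{\left(-629 \right)} + z{\left(M \right)}\right) = \left(-119050 + 488953\right) \left(-629 + 5 \left(-72\right)^{2}\right) = 369903 \left(-629 + 5 \cdot 5184\right) = 369903 \left(-629 + 25920\right) = 369903 \cdot 25291 = 9355216773$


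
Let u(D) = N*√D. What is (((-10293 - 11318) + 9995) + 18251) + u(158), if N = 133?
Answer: 6635 + 133*√158 ≈ 8306.8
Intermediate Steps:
u(D) = 133*√D
(((-10293 - 11318) + 9995) + 18251) + u(158) = (((-10293 - 11318) + 9995) + 18251) + 133*√158 = ((-21611 + 9995) + 18251) + 133*√158 = (-11616 + 18251) + 133*√158 = 6635 + 133*√158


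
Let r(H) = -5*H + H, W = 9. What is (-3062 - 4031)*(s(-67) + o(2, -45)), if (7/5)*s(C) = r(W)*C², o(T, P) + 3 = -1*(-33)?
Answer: 5729796330/7 ≈ 8.1854e+8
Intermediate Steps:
r(H) = -4*H
o(T, P) = 30 (o(T, P) = -3 - 1*(-33) = -3 + 33 = 30)
s(C) = -180*C²/7 (s(C) = 5*((-4*9)*C²)/7 = 5*(-36*C²)/7 = -180*C²/7)
(-3062 - 4031)*(s(-67) + o(2, -45)) = (-3062 - 4031)*(-180/7*(-67)² + 30) = -7093*(-180/7*4489 + 30) = -7093*(-808020/7 + 30) = -7093*(-807810/7) = 5729796330/7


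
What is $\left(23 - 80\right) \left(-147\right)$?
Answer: $8379$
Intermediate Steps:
$\left(23 - 80\right) \left(-147\right) = \left(-57\right) \left(-147\right) = 8379$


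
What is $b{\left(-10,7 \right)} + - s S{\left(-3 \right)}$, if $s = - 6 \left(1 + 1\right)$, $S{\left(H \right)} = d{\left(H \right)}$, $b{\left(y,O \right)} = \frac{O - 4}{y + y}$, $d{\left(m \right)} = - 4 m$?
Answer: $\frac{2877}{20} \approx 143.85$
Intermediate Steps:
$b{\left(y,O \right)} = \frac{-4 + O}{2 y}$
$S{\left(H \right)} = - 4 H$
$s = -12$ ($s = \left(-6\right) 2 = -12$)
$b{\left(-10,7 \right)} + - s S{\left(-3 \right)} = \frac{-4 + 7}{2 \left(-10\right)} + \left(-1\right) \left(-12\right) \left(\left(-4\right) \left(-3\right)\right) = \frac{1}{2} \left(- \frac{1}{10}\right) 3 + 12 \cdot 12 = - \frac{3}{20} + 144 = \frac{2877}{20}$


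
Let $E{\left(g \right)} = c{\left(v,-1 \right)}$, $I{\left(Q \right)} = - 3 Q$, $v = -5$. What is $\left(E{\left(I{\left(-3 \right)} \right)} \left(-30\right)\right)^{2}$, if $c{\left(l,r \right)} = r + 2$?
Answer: $900$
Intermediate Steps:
$c{\left(l,r \right)} = 2 + r$
$E{\left(g \right)} = 1$ ($E{\left(g \right)} = 2 - 1 = 1$)
$\left(E{\left(I{\left(-3 \right)} \right)} \left(-30\right)\right)^{2} = \left(1 \left(-30\right)\right)^{2} = \left(-30\right)^{2} = 900$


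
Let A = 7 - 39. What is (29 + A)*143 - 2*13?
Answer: -455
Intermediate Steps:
A = -32
(29 + A)*143 - 2*13 = (29 - 32)*143 - 2*13 = -3*143 - 26 = -429 - 26 = -455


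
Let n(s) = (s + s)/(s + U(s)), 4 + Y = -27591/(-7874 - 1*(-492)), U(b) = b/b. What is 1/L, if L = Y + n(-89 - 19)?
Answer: 789874/1387253 ≈ 0.56938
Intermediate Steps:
U(b) = 1
Y = -1937/7382 (Y = -4 - 27591/(-7874 - 1*(-492)) = -4 - 27591/(-7874 + 492) = -4 - 27591/(-7382) = -4 - 27591*(-1/7382) = -4 + 27591/7382 = -1937/7382 ≈ -0.26239)
n(s) = 2*s/(1 + s) (n(s) = (s + s)/(s + 1) = (2*s)/(1 + s) = 2*s/(1 + s))
L = 1387253/789874 (L = -1937/7382 + 2*(-89 - 19)/(1 + (-89 - 19)) = -1937/7382 + 2*(-108)/(1 - 108) = -1937/7382 + 2*(-108)/(-107) = -1937/7382 + 2*(-108)*(-1/107) = -1937/7382 + 216/107 = 1387253/789874 ≈ 1.7563)
1/L = 1/(1387253/789874) = 789874/1387253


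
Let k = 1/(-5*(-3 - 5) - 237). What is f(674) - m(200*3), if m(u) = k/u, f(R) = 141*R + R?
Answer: 11312685601/118200 ≈ 95708.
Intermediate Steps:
f(R) = 142*R
k = -1/197 (k = 1/(-5*(-8) - 237) = 1/(40 - 237) = 1/(-197) = -1/197 ≈ -0.0050761)
m(u) = -1/(197*u)
f(674) - m(200*3) = 142*674 - (-1)/(197*(200*3)) = 95708 - (-1)/(197*600) = 95708 - 1*(-1/118200) = 95708 + 1/118200 = 11312685601/118200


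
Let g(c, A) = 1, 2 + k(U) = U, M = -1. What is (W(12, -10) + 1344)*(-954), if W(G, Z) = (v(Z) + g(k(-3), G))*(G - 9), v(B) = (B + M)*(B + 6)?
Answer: -1410966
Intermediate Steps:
k(U) = -2 + U
v(B) = (-1 + B)*(6 + B) (v(B) = (B - 1)*(B + 6) = (-1 + B)*(6 + B))
W(G, Z) = (-9 + G)*(-5 + Z**2 + 5*Z) (W(G, Z) = ((-6 + Z**2 + 5*Z) + 1)*(G - 9) = (-5 + Z**2 + 5*Z)*(-9 + G) = (-9 + G)*(-5 + Z**2 + 5*Z))
(W(12, -10) + 1344)*(-954) = ((45 + 12 - 45*(-10) - 9*(-10)**2 + 12*(-6 + (-10)**2 + 5*(-10))) + 1344)*(-954) = ((45 + 12 + 450 - 9*100 + 12*(-6 + 100 - 50)) + 1344)*(-954) = ((45 + 12 + 450 - 900 + 12*44) + 1344)*(-954) = ((45 + 12 + 450 - 900 + 528) + 1344)*(-954) = (135 + 1344)*(-954) = 1479*(-954) = -1410966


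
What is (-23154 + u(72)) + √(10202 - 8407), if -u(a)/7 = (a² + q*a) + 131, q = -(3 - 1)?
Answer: -59351 + √1795 ≈ -59309.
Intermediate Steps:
q = -2 (q = -1*2 = -2)
u(a) = -917 - 7*a² + 14*a (u(a) = -7*((a² - 2*a) + 131) = -7*(131 + a² - 2*a) = -917 - 7*a² + 14*a)
(-23154 + u(72)) + √(10202 - 8407) = (-23154 + (-917 - 7*72² + 14*72)) + √(10202 - 8407) = (-23154 + (-917 - 7*5184 + 1008)) + √1795 = (-23154 + (-917 - 36288 + 1008)) + √1795 = (-23154 - 36197) + √1795 = -59351 + √1795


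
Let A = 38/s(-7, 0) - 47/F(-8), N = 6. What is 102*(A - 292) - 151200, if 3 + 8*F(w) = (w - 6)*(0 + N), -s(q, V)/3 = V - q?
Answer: -36687732/203 ≈ -1.8073e+5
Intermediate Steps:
s(q, V) = -3*V + 3*q (s(q, V) = -3*(V - q) = -3*V + 3*q)
F(w) = -39/8 + 3*w/4 (F(w) = -3/8 + ((w - 6)*(0 + 6))/8 = -3/8 + ((-6 + w)*6)/8 = -3/8 + (-36 + 6*w)/8 = -3/8 + (-9/2 + 3*w/4) = -39/8 + 3*w/4)
A = 510/203 (A = 38/(-3*0 + 3*(-7)) - 47/(-39/8 + (¾)*(-8)) = 38/(0 - 21) - 47/(-39/8 - 6) = 38/(-21) - 47/(-87/8) = 38*(-1/21) - 47*(-8/87) = -38/21 + 376/87 = 510/203 ≈ 2.5123)
102*(A - 292) - 151200 = 102*(510/203 - 292) - 151200 = 102*(-58766/203) - 151200 = -5994132/203 - 151200 = -36687732/203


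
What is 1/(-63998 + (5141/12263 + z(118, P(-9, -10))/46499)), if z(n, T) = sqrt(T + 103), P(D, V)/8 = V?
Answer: -20808666025202332912579/1331704284693519336575049002 - 6992573977331*sqrt(23)/1331704284693519336575049002 ≈ -1.5626e-5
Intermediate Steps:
P(D, V) = 8*V
z(n, T) = sqrt(103 + T)
1/(-63998 + (5141/12263 + z(118, P(-9, -10))/46499)) = 1/(-63998 + (5141/12263 + sqrt(103 + 8*(-10))/46499)) = 1/(-63998 + (5141*(1/12263) + sqrt(103 - 80)*(1/46499))) = 1/(-63998 + (5141/12263 + sqrt(23)*(1/46499))) = 1/(-63998 + (5141/12263 + sqrt(23)/46499)) = 1/(-784802333/12263 + sqrt(23)/46499)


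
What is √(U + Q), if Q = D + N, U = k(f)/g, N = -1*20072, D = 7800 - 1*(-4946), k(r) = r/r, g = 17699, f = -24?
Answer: I*√2294903189227/17699 ≈ 85.592*I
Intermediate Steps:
k(r) = 1
D = 12746 (D = 7800 + 4946 = 12746)
N = -20072
U = 1/17699 ≈ 5.6500e-5
Q = -7326 (Q = 12746 - 20072 = -7326)
√(U + Q) = √(1/17699 - 7326) = √(-129662873/17699) = I*√2294903189227/17699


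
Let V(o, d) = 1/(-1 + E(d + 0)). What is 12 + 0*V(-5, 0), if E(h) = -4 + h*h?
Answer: 12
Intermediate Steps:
E(h) = -4 + h**2
V(o, d) = 1/(-5 + d**2) (V(o, d) = 1/(-1 + (-4 + (d + 0)**2)) = 1/(-1 + (-4 + d**2)) = 1/(-5 + d**2))
12 + 0*V(-5, 0) = 12 + 0/(-5 + 0**2) = 12 + 0/(-5 + 0) = 12 + 0/(-5) = 12 + 0*(-1/5) = 12 + 0 = 12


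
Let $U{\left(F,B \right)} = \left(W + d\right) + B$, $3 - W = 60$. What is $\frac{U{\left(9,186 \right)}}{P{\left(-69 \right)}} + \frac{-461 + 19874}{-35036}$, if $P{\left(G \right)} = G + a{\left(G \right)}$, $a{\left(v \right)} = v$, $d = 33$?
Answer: $- \frac{1392471}{805828} \approx -1.728$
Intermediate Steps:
$W = -57$ ($W = 3 - 60 = -57$)
$P{\left(G \right)} = 2 G$ ($P{\left(G \right)} = G + G = 2 G$)
$U{\left(F,B \right)} = -24 + B$ ($U{\left(F,B \right)} = \left(-57 + 33\right) + B = -24 + B$)
$\frac{U{\left(9,186 \right)}}{P{\left(-69 \right)}} + \frac{-461 + 19874}{-35036} = \frac{-24 + 186}{2 \left(-69\right)} + \frac{-461 + 19874}{-35036} = \frac{162}{-138} + 19413 \left(- \frac{1}{35036}\right) = 162 \left(- \frac{1}{138}\right) - \frac{19413}{35036} = - \frac{27}{23} - \frac{19413}{35036} = - \frac{1392471}{805828}$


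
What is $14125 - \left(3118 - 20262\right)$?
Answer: $31269$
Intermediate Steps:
$14125 - \left(3118 - 20262\right) = 14125 - -17144 = 14125 + 17144 = 31269$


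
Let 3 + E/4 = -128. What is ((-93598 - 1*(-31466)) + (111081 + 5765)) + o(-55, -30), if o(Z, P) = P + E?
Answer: 54160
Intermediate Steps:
E = -524 (E = -12 + 4*(-128) = -12 - 512 = -524)
o(Z, P) = -524 + P (o(Z, P) = P - 524 = -524 + P)
((-93598 - 1*(-31466)) + (111081 + 5765)) + o(-55, -30) = ((-93598 - 1*(-31466)) + (111081 + 5765)) + (-524 - 30) = ((-93598 + 31466) + 116846) - 554 = (-62132 + 116846) - 554 = 54714 - 554 = 54160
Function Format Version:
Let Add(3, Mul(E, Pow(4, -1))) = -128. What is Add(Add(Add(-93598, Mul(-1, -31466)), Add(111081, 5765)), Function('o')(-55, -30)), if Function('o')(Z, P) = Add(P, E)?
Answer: 54160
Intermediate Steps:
E = -524 (E = Add(-12, Mul(4, -128)) = Add(-12, -512) = -524)
Function('o')(Z, P) = Add(-524, P) (Function('o')(Z, P) = Add(P, -524) = Add(-524, P))
Add(Add(Add(-93598, Mul(-1, -31466)), Add(111081, 5765)), Function('o')(-55, -30)) = Add(Add(Add(-93598, Mul(-1, -31466)), Add(111081, 5765)), Add(-524, -30)) = Add(Add(Add(-93598, 31466), 116846), -554) = Add(Add(-62132, 116846), -554) = Add(54714, -554) = 54160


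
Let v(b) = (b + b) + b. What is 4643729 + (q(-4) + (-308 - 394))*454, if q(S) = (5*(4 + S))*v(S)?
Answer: 4325021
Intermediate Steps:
v(b) = 3*b (v(b) = 2*b + b = 3*b)
q(S) = 3*S*(20 + 5*S) (q(S) = (5*(4 + S))*(3*S) = (20 + 5*S)*(3*S) = 3*S*(20 + 5*S))
4643729 + (q(-4) + (-308 - 394))*454 = 4643729 + (15*(-4)*(4 - 4) + (-308 - 394))*454 = 4643729 + (15*(-4)*0 - 702)*454 = 4643729 + (0 - 702)*454 = 4643729 - 702*454 = 4643729 - 318708 = 4325021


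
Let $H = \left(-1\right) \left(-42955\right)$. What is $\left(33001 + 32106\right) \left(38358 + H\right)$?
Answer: $5294045491$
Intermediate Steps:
$H = 42955$
$\left(33001 + 32106\right) \left(38358 + H\right) = \left(33001 + 32106\right) \left(38358 + 42955\right) = 65107 \cdot 81313 = 5294045491$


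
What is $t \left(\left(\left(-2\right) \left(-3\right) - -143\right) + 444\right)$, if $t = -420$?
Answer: $-249060$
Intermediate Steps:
$t \left(\left(\left(-2\right) \left(-3\right) - -143\right) + 444\right) = - 420 \left(\left(\left(-2\right) \left(-3\right) - -143\right) + 444\right) = - 420 \left(\left(6 + 143\right) + 444\right) = - 420 \left(149 + 444\right) = \left(-420\right) 593 = -249060$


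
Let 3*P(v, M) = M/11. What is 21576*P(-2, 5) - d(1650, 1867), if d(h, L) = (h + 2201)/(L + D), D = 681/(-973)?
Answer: 65258906347/19975010 ≈ 3267.0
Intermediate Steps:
P(v, M) = M/33 (P(v, M) = (M/11)/3 = M/33)
D = -681/973 (D = 681*(-1/973) = -681/973 ≈ -0.69990)
d(h, L) = (2201 + h)/(-681/973 + L) (d(h, L) = (h + 2201)/(L - 681/973) = (2201 + h)/(-681/973 + L))
21576*P(-2, 5) - d(1650, 1867) = 21576*((1/33)*5) - 973*(2201 + 1650)/(-681 + 973*1867) = 21576*(5/33) - 973*3851/(-681 + 1816591) = 35960/11 - 973*3851/1815910 = 35960/11 - 1*3747023/1815910 = 35960/11 - 3747023/1815910 = 65258906347/19975010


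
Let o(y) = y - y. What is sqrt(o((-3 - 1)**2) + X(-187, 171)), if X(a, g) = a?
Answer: I*sqrt(187) ≈ 13.675*I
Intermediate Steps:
o(y) = 0
sqrt(o((-3 - 1)**2) + X(-187, 171)) = sqrt(0 - 187) = sqrt(-187) = I*sqrt(187)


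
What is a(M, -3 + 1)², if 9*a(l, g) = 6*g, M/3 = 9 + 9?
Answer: 16/9 ≈ 1.7778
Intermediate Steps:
M = 54 (M = 3*(9 + 9) = 3*18 = 54)
a(l, g) = 2*g/3 (a(l, g) = (6*g)/9 = 2*g/3)
a(M, -3 + 1)² = (2*(-3 + 1)/3)² = ((⅔)*(-2))² = (-4/3)² = 16/9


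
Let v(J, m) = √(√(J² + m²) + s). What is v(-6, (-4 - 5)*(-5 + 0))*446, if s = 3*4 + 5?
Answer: 446*√(17 + 3*√229) ≈ 3523.1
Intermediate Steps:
s = 17 (s = 12 + 5 = 17)
v(J, m) = √(17 + √(J² + m²)) (v(J, m) = √(√(J² + m²) + 17) = √(17 + √(J² + m²)))
v(-6, (-4 - 5)*(-5 + 0))*446 = √(17 + √((-6)² + ((-4 - 5)*(-5 + 0))²))*446 = √(17 + √(36 + (-9*(-5))²))*446 = √(17 + √(36 + 45²))*446 = √(17 + √(36 + 2025))*446 = √(17 + √2061)*446 = √(17 + 3*√229)*446 = 446*√(17 + 3*√229)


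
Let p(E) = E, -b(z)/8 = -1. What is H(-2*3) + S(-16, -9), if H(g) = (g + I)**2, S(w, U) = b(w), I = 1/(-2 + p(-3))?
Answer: 1161/25 ≈ 46.440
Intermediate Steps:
b(z) = 8 (b(z) = -8*(-1) = 8)
I = -1/5 (I = 1/(-2 - 3) = 1/(-5) = -1/5 ≈ -0.20000)
S(w, U) = 8
H(g) = (-1/5 + g)**2 (H(g) = (g - 1/5)**2 = (-1/5 + g)**2)
H(-2*3) + S(-16, -9) = (-1 + 5*(-2*3))**2/25 + 8 = (-1 + 5*(-6))**2/25 + 8 = (-1 - 30)**2/25 + 8 = (1/25)*(-31)**2 + 8 = (1/25)*961 + 8 = 961/25 + 8 = 1161/25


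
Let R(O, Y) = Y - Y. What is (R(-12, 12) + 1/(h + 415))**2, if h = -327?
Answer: 1/7744 ≈ 0.00012913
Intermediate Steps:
R(O, Y) = 0
(R(-12, 12) + 1/(h + 415))**2 = (0 + 1/(-327 + 415))**2 = (0 + 1/88)**2 = (1/88)**2 = 1/7744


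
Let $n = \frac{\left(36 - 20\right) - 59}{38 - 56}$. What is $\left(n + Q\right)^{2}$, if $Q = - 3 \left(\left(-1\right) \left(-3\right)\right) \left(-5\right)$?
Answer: $\frac{727609}{324} \approx 2245.7$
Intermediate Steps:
$n = \frac{43}{18}$ ($n = \frac{\left(36 - 20\right) - 59}{-18} = \left(16 - 59\right) \left(- \frac{1}{18}\right) = \left(-43\right) \left(- \frac{1}{18}\right) = \frac{43}{18} \approx 2.3889$)
$Q = 45$ ($Q = \left(-3\right) 3 \left(-5\right) = \left(-9\right) \left(-5\right) = 45$)
$\left(n + Q\right)^{2} = \left(\frac{43}{18} + 45\right)^{2} = \left(\frac{853}{18}\right)^{2} = \frac{727609}{324}$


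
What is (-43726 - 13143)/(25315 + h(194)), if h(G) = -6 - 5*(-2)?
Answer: -56869/25319 ≈ -2.2461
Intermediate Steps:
h(G) = 4 (h(G) = -6 + 10 = 4)
(-43726 - 13143)/(25315 + h(194)) = (-43726 - 13143)/(25315 + 4) = -56869/25319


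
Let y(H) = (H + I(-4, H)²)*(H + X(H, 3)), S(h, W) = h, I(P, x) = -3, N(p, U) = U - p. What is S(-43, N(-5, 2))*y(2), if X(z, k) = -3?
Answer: 473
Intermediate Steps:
y(H) = (-3 + H)*(9 + H) (y(H) = (H + (-3)²)*(H - 3) = (H + 9)*(-3 + H) = (9 + H)*(-3 + H) = (-3 + H)*(9 + H))
S(-43, N(-5, 2))*y(2) = -43*(-27 + 2² + 6*2) = -43*(-27 + 4 + 12) = -43*(-11) = 473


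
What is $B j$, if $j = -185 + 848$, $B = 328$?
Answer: $217464$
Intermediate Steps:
$j = 663$
$B j = 328 \cdot 663 = 217464$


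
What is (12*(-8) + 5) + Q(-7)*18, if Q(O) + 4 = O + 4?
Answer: -217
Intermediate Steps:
Q(O) = O (Q(O) = -4 + (O + 4) = -4 + (4 + O) = O)
(12*(-8) + 5) + Q(-7)*18 = (12*(-8) + 5) - 7*18 = (-96 + 5) - 126 = -91 - 126 = -217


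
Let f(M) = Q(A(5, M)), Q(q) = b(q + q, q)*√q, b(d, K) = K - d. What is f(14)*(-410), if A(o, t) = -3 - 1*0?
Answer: -1230*I*√3 ≈ -2130.4*I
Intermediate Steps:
A(o, t) = -3 (A(o, t) = -3 + 0 = -3)
Q(q) = -q^(3/2) (Q(q) = (q - (q + q))*√q = (q - 2*q)*√q = (-q)*√q = -q^(3/2))
f(M) = 3*I*√3 (f(M) = -(-3)^(3/2) = -(-3)*I*√3 = 3*I*√3)
f(14)*(-410) = (3*I*√3)*(-410) = -1230*I*√3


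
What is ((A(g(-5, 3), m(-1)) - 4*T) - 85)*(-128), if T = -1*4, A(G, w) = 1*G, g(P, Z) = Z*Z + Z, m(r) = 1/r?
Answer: 7296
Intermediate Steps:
g(P, Z) = Z + Z² (g(P, Z) = Z² + Z = Z + Z²)
A(G, w) = G
T = -4
((A(g(-5, 3), m(-1)) - 4*T) - 85)*(-128) = ((3*(1 + 3) - 4*(-4)) - 85)*(-128) = ((3*4 + 16) - 85)*(-128) = ((12 + 16) - 85)*(-128) = (28 - 85)*(-128) = -57*(-128) = 7296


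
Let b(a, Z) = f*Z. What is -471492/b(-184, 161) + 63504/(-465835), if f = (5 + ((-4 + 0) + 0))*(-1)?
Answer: 31375321668/10714205 ≈ 2928.4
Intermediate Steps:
f = -1 (f = (5 + (-4 + 0))*(-1) = (5 - 4)*(-1) = 1*(-1) = -1)
b(a, Z) = -Z
-471492/b(-184, 161) + 63504/(-465835) = -471492/((-1*161)) + 63504/(-465835) = -471492/(-161) + 63504*(-1/465835) = -471492*(-1/161) - 63504/465835 = 67356/23 - 63504/465835 = 31375321668/10714205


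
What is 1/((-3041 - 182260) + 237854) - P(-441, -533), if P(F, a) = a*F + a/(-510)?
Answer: -6299925567829/26802030 ≈ -2.3505e+5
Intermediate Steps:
P(F, a) = -a/510 + F*a (P(F, a) = F*a - a/510 = -a/510 + F*a)
1/((-3041 - 182260) + 237854) - P(-441, -533) = 1/((-3041 - 182260) + 237854) - (-533)*(-1/510 - 441) = 1/(-185301 + 237854) - (-533)*(-224911)/510 = 1/52553 - 1*119877563/510 = 1/52553 - 119877563/510 = -6299925567829/26802030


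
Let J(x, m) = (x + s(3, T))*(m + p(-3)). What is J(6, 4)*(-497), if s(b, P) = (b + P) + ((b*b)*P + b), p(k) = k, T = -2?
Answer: 3976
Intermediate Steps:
s(b, P) = P + 2*b + P*b² (s(b, P) = (P + b) + (b²*P + b) = (P + b) + (P*b² + b) = (P + b) + (b + P*b²) = P + 2*b + P*b²)
J(x, m) = (-14 + x)*(-3 + m) (J(x, m) = (x + (-2 + 2*3 - 2*3²))*(m - 3) = (x + (-2 + 6 - 2*9))*(-3 + m) = (x + (-2 + 6 - 18))*(-3 + m) = (x - 14)*(-3 + m) = (-14 + x)*(-3 + m))
J(6, 4)*(-497) = (42 - 14*4 - 3*6 + 4*6)*(-497) = (42 - 56 - 18 + 24)*(-497) = -8*(-497) = 3976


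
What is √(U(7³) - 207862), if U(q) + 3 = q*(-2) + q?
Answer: 52*I*√77 ≈ 456.3*I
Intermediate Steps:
U(q) = -3 - q (U(q) = -3 + (q*(-2) + q) = -3 + (-2*q + q) = -3 - q)
√(U(7³) - 207862) = √((-3 - 1*7³) - 207862) = √((-3 - 1*343) - 207862) = √((-3 - 343) - 207862) = √(-346 - 207862) = √(-208208) = 52*I*√77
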